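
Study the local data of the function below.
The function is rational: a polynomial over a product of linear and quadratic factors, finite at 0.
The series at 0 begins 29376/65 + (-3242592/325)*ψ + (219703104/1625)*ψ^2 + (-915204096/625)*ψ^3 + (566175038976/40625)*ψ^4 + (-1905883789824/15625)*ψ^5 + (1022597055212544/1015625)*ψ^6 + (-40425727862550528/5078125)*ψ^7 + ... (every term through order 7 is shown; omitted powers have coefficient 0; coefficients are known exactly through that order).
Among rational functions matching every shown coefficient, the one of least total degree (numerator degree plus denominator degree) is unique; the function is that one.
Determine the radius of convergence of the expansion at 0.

No rational of total degree below 5 reproduces all 8 coefficients; solving the [1/4] Pade equations on them gives f(ψ) = (34/39 - 19*ψ/13)/((ψ + 1/6)**3*(ψ + 5/12)), whose expansion matches every shown term.
Denominator factor (ψ + 1/6)^3: pole of order 3 at -1/6, modulus 1/6.
Denominator factor (ψ + 5/12): pole of order 1 at -5/12, modulus 5/12.
The radius of convergence is the smallest modulus among the singular points: 1/6.

The radius of convergence is 1/6.


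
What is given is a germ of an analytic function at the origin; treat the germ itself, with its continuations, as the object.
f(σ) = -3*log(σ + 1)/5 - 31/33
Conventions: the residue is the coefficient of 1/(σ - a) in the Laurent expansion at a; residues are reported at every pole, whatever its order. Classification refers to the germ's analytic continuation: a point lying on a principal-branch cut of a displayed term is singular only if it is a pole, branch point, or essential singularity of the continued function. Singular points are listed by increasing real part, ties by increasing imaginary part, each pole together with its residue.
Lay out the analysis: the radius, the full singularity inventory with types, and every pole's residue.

Radius of convergence at 0: 1.
At -1: a logarithmic branch point.

Branch term (-3/5)*log(1 - σ/(-1)): its argument vanishes at σ = -1, a logarithmic branch point, modulus 1.
The radius of convergence is the smallest modulus among the singular points: 1.


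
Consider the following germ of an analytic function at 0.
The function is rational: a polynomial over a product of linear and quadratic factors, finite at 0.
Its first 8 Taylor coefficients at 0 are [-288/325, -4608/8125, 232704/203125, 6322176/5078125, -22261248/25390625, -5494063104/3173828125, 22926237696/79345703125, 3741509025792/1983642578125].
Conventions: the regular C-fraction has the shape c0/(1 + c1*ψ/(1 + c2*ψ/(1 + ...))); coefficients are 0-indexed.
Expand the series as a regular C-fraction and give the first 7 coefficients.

Taylor coefficients (read off): a_0 = -288/325, a_1 = -4608/8125, a_2 = 232704/203125, a_3 = 6322176/5078125, a_4 = -22261248/25390625, a_5 = -5494063104/3173828125, a_6 = 22926237696/79345703125.
c0 = a_0 = -288/325. Peel one level at a time: if S = 1 + c*ψ/S' with S'(0) = 1, then c is the ψ-coefficient of S and S' = c*ψ/(S - 1).
S_1 = c0/f = 1 + (-16/25)*ψ + (1064/625)*ψ^2 + ...; c1 = -16/25.
S_2 = c1*ψ/(S_1 - 1) = 1 + (133/50)*ψ + (15689/2500)*ψ^2 + ...; c2 = 133/50.
S_3 = c2*ψ/(S_2 - 1) = 1 + (-15689/6650)*ψ + (-5050/17689)*ψ^2 + ...; c3 = -15689/6650.
S_4 = c3*ψ/(S_3 - 1) = 1 + (-252500/2086637)*ψ + (-17150000/246144721)*ψ^2 + ...; c4 = -252500/2086637.
S_5 = c4*ψ/(S_4 - 1) = 1 + (-912380/1584589)*ψ + (6650/10201)*ψ^2 + ...; c5 = -912380/1584589.
S_6 = c5*ψ/(S_5 - 1) = 1 + (78445/69286)*ψ + ...; c6 = 78445/69286.

The regular C-fraction coefficients are [-288/325, -16/25, 133/50, -15689/6650, -252500/2086637, -912380/1584589, 78445/69286].


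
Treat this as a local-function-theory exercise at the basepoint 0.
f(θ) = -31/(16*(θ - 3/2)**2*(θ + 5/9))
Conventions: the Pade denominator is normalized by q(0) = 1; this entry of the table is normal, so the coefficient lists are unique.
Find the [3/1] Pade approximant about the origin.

Taylor coefficients needed (expand at 0): a_0 = -31/20, a_1 = 217/300, a_2 = -5053/1500, a_3 = 285293/67500, a_4 = -9252911/1012500.
Write the denominator as Q(θ) = 1 + q1*θ. Requiring Q*f - P = O(θ^5) with deg P <= 3 kills the coefficients of θ^4..θ^4 in Q*f:
  θ^4: a_4 + q1*a_3 = 0, i.e. -9252911/1012500 + (285293/67500)*q1 = 0.
Solving this linear system: q1 = 298481/138045.
The numerator is Q*f truncated at degree 3: P0 = a_0 = -31/20; P1 = a_1 + q1*a_0 = -120931/46015; P2 = a_2 + q1*a_1 = -747379/414135; P3 = a_3 + q1*a_2 = -3798244/1242405.

The Pade approximant has numerator coefficients [-31/20, -120931/46015, -747379/414135, -3798244/1242405]; denominator coefficients [1, 298481/138045].


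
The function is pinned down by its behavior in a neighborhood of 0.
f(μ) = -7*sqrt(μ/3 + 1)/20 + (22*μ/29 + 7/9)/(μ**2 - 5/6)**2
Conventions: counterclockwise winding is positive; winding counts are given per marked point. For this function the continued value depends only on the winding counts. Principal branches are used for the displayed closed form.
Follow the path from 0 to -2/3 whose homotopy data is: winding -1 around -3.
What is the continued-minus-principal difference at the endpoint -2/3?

Continued minus principal equals (7/30)*sqrt(7).

The rational part is single-valued and drops out of the difference; each branch term changes only by its own monodromy.
(-7/20)*sqrt(1 - μ/(-3)): winding -1 is odd, the square root flips sign, contributing -2*(-7/20)*sqrt(1 - (-2/3)/(-3)) = -2*(-7/20)*sqrt(7/9) = (7/30)*sqrt(7).
Summing the contributions at μ = -2/3 gives (7/30)*sqrt(7).


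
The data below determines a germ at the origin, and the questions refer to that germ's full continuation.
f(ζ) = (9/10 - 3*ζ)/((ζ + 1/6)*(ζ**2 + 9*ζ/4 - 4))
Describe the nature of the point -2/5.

Denominator factors: ζ + 1/6 = -7/30 at ζ = -2/5; ζ**2 + 9*ζ/4 - 4 = -237/50 at ζ = -2/5 — none vanishes.
So the germ continues analytically to -2/5.

The point is a regular point.


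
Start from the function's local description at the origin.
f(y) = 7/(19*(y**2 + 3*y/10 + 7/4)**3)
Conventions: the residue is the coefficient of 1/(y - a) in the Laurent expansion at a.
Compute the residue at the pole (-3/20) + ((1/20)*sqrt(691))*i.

The factor y**2 + 3*y/10 + 7/4 splits as (y - a)(y - a') with a = (-3/20) + ((1/20)*sqrt(691))*i, a' = (-3/20) - ((1/20)*sqrt(691))*i. At the order-3 pole a set g(y) = (y - a)^3*f(y) = [7/19] / (y - a')^3.
Order-3 pole: residue = g''(a)/2; g''((-3/20) + ((1/20)*sqrt(691))*i) = -((8400000/6268848049)*sqrt(691))*i, so the residue is -((4200000/6268848049)*sqrt(691))*i.

The residue is -((4200000/6268848049)*sqrt(691))*i.


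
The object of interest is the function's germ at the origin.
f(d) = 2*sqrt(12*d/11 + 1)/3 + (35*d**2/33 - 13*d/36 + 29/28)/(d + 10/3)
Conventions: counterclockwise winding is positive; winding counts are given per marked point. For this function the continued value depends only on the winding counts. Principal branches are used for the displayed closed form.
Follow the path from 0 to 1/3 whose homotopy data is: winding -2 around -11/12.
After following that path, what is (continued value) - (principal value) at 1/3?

The rational part is single-valued and drops out of the difference; each branch term changes only by its own monodromy.
(2/3)*sqrt(1 - d/(-11/12)): winding -2 is even, the square root returns to the same sheet, contribution 0.
Summing the contributions at d = 1/3 gives 0.

Continued minus principal equals 0.


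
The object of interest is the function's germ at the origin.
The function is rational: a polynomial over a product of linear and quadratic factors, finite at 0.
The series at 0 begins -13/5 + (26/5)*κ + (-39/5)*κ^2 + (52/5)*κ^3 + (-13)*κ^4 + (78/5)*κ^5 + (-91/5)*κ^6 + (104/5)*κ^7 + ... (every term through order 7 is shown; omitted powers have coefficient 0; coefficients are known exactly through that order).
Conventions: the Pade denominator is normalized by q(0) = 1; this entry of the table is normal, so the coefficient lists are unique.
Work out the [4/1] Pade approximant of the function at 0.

The Pade approximant has numerator coefficients [-13/5, 52/25, -39/25, 26/25, -13/25]; denominator coefficients [1, 6/5].

Taylor coefficients needed (read off): a_0 = -13/5, a_1 = 26/5, a_2 = -39/5, a_3 = 52/5, a_4 = -13, a_5 = 78/5.
Write the denominator as Q(κ) = 1 + q1*κ. Requiring Q*f - P = O(κ^6) with deg P <= 4 kills the coefficients of κ^5..κ^5 in Q*f:
  κ^5: a_5 + q1*a_4 = 0, i.e. 78/5 + (-13)*q1 = 0.
Solving this linear system: q1 = 6/5.
The numerator is Q*f truncated at degree 4: P0 = a_0 = -13/5; P1 = a_1 + q1*a_0 = 52/25; P2 = a_2 + q1*a_1 = -39/25; P3 = a_3 + q1*a_2 = 26/25; P4 = a_4 + q1*a_3 = -13/25.


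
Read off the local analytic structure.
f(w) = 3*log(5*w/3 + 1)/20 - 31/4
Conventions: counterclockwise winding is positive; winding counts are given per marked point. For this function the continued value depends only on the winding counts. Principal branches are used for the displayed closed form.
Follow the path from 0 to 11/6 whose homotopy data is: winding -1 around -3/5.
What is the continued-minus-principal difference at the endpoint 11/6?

The rational part is single-valued and drops out of the difference; each branch term changes only by its own monodromy.
(3/20)*log(1 - w/(-3/5)): each positive loop around -3/5 adds 2*pi*i to the log, so winding -1 contributes (3/20)*(-1)*2*pi*i = -(3/10)*pi*i.
Summing the contributions at w = 11/6 gives -(3/10)*pi*i.

Continued minus principal equals -(3/10)*pi*i.


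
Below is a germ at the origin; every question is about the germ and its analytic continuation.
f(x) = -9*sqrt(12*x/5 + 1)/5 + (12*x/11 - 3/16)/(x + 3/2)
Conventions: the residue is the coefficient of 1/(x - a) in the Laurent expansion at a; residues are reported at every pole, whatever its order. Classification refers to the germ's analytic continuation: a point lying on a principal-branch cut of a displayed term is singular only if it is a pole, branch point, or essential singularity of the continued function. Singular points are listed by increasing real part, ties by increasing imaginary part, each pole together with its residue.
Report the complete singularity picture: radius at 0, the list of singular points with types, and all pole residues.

Denominator factor (x + 3/2): pole of order 1 at -3/2, modulus 3/2.
Branch term (-9/5)*sqrt(1 - x/(-5/12)): its argument vanishes at x = -5/12, a square-root branch point, modulus 5/12.
The radius of convergence is the smallest modulus among the singular points: 5/12.
The branch term is analytic at -3/2 and contributes nothing to the residue; only the rational part matters.
At the order-1 pole -3/2 set g(x) = (x - (-3/2))*(rational part) = 12*x/11 - 3/16.
Simple pole: residue = g(a) at a = -3/2, which is -321/176.
List the singular points by increasing real part (a conjugate pair: the negative imaginary part first).

Radius of convergence at 0: 5/12.
At -3/2: a pole of order 1; residue -321/176.
At -5/12: an algebraic (square-root) branch point.


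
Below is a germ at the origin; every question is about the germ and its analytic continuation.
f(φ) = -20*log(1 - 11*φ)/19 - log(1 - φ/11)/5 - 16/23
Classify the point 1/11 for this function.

The point is a logarithmic branch point.

The term (-20/19)*log(1 - φ/(1/11)) has argument 1 - 1/11/(1/11) = 0 at 1/11: a logarithmic (infinitely-sheeted) branch point; the remaining terms are analytic or single-valued there.


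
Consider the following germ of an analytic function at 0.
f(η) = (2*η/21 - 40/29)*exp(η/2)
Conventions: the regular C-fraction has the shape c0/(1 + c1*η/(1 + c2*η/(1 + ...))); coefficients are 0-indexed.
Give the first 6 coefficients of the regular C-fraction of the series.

The regular C-fraction coefficients are [-40/29, -181/420, 16801/76020, -433755/6081962, 63067097/832859172, -185197423/4318179741].

Taylor coefficients (expand at 0): a_0 = -40/29, a_1 = -362/609, a_2 = -76/609, a_3 = -41/2436, a_4 = -47/29232, a_5 = -13/116928.
c0 = a_0 = -40/29. Peel one level at a time: if S = 1 + c*η/S' with S'(0) = 1, then c is the η-coefficient of S and S' = c*η/(S - 1).
S_1 = c0/f = 1 + (-181/420)*η + (16801/176400)*η^2 + ...; c1 = -181/420.
S_2 = c1*η/(S_1 - 1) = 1 + (16801/76020)*η + (4131/262088)*η^2 + ...; c2 = 16801/76020.
S_3 = c2*η/(S_2 - 1) = 1 + (-433755/6081962)*η + (12195295/2258188808)*η^2 + ...; c3 = -433755/6081962.
S_4 = c3*η/(S_3 - 1) = 1 + (63067097/832859172)*η + (1995163/614345796)*η^2 + ...; c4 = 63067097/832859172.
S_5 = c4*η/(S_4 - 1) = 1 + (-185197423/4318179741)*η + ...; c5 = -185197423/4318179741.


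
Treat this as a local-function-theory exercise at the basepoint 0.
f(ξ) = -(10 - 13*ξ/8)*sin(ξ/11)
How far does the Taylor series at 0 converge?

The radius of convergence is infinite.

The factor -sin(ξ/11) is entire and contributes no finite singular point.
The polynomial part has no poles.
No finite singular points: the Taylor series at 0 converges everywhere.


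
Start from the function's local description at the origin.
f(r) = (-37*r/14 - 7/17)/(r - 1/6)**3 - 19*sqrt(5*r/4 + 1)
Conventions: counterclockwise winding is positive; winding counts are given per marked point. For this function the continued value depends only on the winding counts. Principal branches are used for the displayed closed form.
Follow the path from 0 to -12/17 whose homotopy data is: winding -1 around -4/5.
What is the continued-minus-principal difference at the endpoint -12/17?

The rational part is single-valued and drops out of the difference; each branch term changes only by its own monodromy.
(-19)*sqrt(1 - r/(-4/5)): winding -1 is odd, the square root flips sign, contributing -2*(-19)*sqrt(1 - (-12/17)/(-4/5)) = -2*(-19)*sqrt(2/17) = (38/17)*sqrt(34).
Summing the contributions at r = -12/17 gives (38/17)*sqrt(34).

Continued minus principal equals (38/17)*sqrt(34).


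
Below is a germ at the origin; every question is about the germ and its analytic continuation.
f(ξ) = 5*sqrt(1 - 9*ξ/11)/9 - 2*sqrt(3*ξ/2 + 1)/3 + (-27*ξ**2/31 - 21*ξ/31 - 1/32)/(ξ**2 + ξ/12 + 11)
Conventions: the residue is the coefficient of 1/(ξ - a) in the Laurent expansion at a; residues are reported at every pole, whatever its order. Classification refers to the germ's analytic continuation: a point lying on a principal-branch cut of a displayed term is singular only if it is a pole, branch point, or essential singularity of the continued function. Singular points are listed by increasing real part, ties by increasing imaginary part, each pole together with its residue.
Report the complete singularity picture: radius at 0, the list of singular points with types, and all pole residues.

Denominator factor (ξ**2 + ξ/12 + 11): discriminant -6335/144, complex-conjugate roots (-1/24) + ((1/24)*sqrt(6335))*i and (-1/24) - ((1/24)*sqrt(6335))*i; poles of order 1, moduli sqrt(11) and sqrt(11).
Branch term (-2/3)*sqrt(1 - ξ/(-2/3)): its argument vanishes at ξ = -2/3, a square-root branch point, modulus 2/3.
Branch term (5/9)*sqrt(1 - ξ/(11/9)): its argument vanishes at ξ = 11/9, a square-root branch point, modulus 11/9.
The radius of convergence is the smallest modulus among the singular points: 2/3.
The branch terms are analytic at (-1/24) - ((1/24)*sqrt(6335))*i and contribute nothing to the residue; only the rational part matters.
The factor ξ**2 + ξ/12 + 11 splits as (ξ - a)(ξ - a') with a = (-1/24) - ((1/24)*sqrt(6335))*i, a' = (-1/24) + ((1/24)*sqrt(6335))*i. At the order-1 pole a set g(ξ) = (ξ - a)*(rational part) = [-27*ξ**2/31 - 21*ξ/31 - 1/32] / (ξ - a').
Simple pole: residue = g(a) at a = (-1/24) - ((1/24)*sqrt(6335))*i, which is (-75/248) + ((14247/785540)*sqrt(6335))*i.
The branch terms are analytic at (-1/24) + ((1/24)*sqrt(6335))*i and contribute nothing to the residue; only the rational part matters.
The factor ξ**2 + ξ/12 + 11 splits as (ξ - a)(ξ - a') with a = (-1/24) + ((1/24)*sqrt(6335))*i, a' = (-1/24) - ((1/24)*sqrt(6335))*i. At the order-1 pole a set g(ξ) = (ξ - a)*(rational part) = [-27*ξ**2/31 - 21*ξ/31 - 1/32] / (ξ - a').
Simple pole: residue = g(a) at a = (-1/24) + ((1/24)*sqrt(6335))*i, which is (-75/248) - ((14247/785540)*sqrt(6335))*i.
List the singular points by increasing real part (a conjugate pair: the negative imaginary part first).

Radius of convergence at 0: 2/3.
At -2/3: an algebraic (square-root) branch point.
At (-1/24) - ((1/24)*sqrt(6335))*i: a pole of order 1; residue (-75/248) + ((14247/785540)*sqrt(6335))*i.
At (-1/24) + ((1/24)*sqrt(6335))*i: a pole of order 1; residue (-75/248) - ((14247/785540)*sqrt(6335))*i.
At 11/9: an algebraic (square-root) branch point.


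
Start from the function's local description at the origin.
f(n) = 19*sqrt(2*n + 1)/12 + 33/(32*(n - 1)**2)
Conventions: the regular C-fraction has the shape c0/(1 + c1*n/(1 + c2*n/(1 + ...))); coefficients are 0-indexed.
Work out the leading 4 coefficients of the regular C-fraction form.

The regular C-fraction coefficients are [251/96, -350/251, 67029/87850, 29206109/23460150].

Taylor coefficients (expand at 0): a_0 = 251/96, a_1 = 175/48, a_2 = 221/96, a_3 = 59/12.
c0 = a_0 = 251/96. Peel one level at a time: if S = 1 + c*n/S' with S'(0) = 1, then c is the n-coefficient of S and S' = c*n/(S - 1).
S_1 = c0/f = 1 + (-350/251)*n + (67029/63001)*n^2 + ...; c1 = -350/251.
S_2 = c1*n/(S_1 - 1) = 1 + (67029/87850)*n + (-116359/122500)*n^2 + ...; c2 = 67029/87850.
S_3 = c2*n/(S_2 - 1) = 1 + (29206109/23460150)*n + ...; c3 = 29206109/23460150.


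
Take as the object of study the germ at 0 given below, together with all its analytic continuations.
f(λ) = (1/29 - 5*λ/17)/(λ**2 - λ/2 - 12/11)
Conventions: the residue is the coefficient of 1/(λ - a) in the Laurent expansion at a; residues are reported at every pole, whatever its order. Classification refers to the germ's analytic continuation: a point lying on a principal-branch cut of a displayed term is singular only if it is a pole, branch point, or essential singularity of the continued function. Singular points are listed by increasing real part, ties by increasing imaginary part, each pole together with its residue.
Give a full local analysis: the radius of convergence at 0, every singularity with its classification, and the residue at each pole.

Denominator factor (λ**2 - λ/2 - 12/11): discriminant 203/44, real irrational roots 1/4 + (1/44)*sqrt(2233) and 1/4 - (1/44)*sqrt(2233); poles of order 1, moduli 1/4 + (1/44)*sqrt(2233) and -1/4 + (1/44)*sqrt(2233).
The radius of convergence is the smallest modulus among the singular points: -1/4 + (1/44)*sqrt(2233).
The factor λ**2 - λ/2 - 12/11 splits as (λ - a)(λ - a') with a = 1/4 - (1/44)*sqrt(2233), a' = 1/4 + (1/44)*sqrt(2233). At the order-1 pole a set g(λ) = (λ - a)*f(λ) = [1/29 - 5*λ/17] / (λ - a').
Simple pole: residue = g(a) at a = 1/4 - (1/44)*sqrt(2233), which is -5/34 + (11/28594)*sqrt(2233).
The factor λ**2 - λ/2 - 12/11 splits as (λ - a)(λ - a') with a = 1/4 + (1/44)*sqrt(2233), a' = 1/4 - (1/44)*sqrt(2233). At the order-1 pole a set g(λ) = (λ - a)*f(λ) = [1/29 - 5*λ/17] / (λ - a').
Simple pole: residue = g(a) at a = 1/4 + (1/44)*sqrt(2233), which is -5/34 - (11/28594)*sqrt(2233).
List the singular points by increasing real part (a conjugate pair: the negative imaginary part first).

Radius of convergence at 0: -1/4 + (1/44)*sqrt(2233).
At 1/4 - (1/44)*sqrt(2233): a pole of order 1; residue -5/34 + (11/28594)*sqrt(2233).
At 1/4 + (1/44)*sqrt(2233): a pole of order 1; residue -5/34 - (11/28594)*sqrt(2233).


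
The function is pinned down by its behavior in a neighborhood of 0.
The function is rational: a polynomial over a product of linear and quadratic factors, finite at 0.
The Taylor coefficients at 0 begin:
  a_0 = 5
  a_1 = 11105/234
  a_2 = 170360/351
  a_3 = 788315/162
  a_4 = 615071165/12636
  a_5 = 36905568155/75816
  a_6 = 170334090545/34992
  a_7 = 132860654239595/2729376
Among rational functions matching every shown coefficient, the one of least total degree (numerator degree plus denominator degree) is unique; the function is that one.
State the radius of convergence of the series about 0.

The radius of convergence is 1/10.

No rational of total degree below 4 reproduces all 8 coefficients; solving the [2/2] Pade equations on them gives f(u) = (33*u**2/28 - 28*u/39 + 3/7)/((u - 6/7)*(u - 1/10)), whose expansion matches every shown term.
Denominator factor (u - 6/7): pole of order 1 at 6/7, modulus 6/7.
Denominator factor (u - 1/10): pole of order 1 at 1/10, modulus 1/10.
The radius of convergence is the smallest modulus among the singular points: 1/10.


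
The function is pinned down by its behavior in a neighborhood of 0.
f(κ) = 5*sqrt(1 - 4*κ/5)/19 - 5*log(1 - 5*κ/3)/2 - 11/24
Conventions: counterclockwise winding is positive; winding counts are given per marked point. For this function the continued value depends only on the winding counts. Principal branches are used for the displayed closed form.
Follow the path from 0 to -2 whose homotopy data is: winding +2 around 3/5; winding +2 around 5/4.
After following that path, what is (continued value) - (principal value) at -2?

Continued minus principal equals -(10)*pi*i.

The rational part is single-valued and drops out of the difference; each branch term changes only by its own monodromy.
(5/19)*sqrt(1 - κ/(5/4)): winding +2 is even, the square root returns to the same sheet, contribution 0.
(-5/2)*log(1 - κ/(3/5)): each positive loop around 3/5 adds 2*pi*i to the log, so winding +2 contributes (-5/2)*(2)*2*pi*i = -(10)*pi*i.
Summing the contributions at κ = -2 gives -(10)*pi*i.


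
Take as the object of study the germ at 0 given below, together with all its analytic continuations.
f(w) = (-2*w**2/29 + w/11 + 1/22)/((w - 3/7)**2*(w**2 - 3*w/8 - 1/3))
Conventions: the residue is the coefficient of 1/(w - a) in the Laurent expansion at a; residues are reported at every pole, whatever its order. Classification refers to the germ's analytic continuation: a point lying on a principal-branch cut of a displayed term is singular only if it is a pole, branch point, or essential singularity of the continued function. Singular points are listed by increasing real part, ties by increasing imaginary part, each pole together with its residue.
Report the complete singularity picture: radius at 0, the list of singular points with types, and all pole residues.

Radius of convergence at 0: -3/16 + (1/48)*sqrt(849).
At 3/16 - (1/48)*sqrt(849): a pole of order 1; residue 9807546/42498775 - (92976226/12027153325)*sqrt(849).
At 3/7: a pole of order 2; residue -19615092/42498775.
At 3/16 + (1/48)*sqrt(849): a pole of order 1; residue 9807546/42498775 + (92976226/12027153325)*sqrt(849).

Denominator factor (w - 3/7)^2: pole of order 2 at 3/7, modulus 3/7.
Denominator factor (w**2 - 3*w/8 - 1/3): discriminant 283/192, real irrational roots 3/16 + (1/48)*sqrt(849) and 3/16 - (1/48)*sqrt(849); poles of order 1, moduli 3/16 + (1/48)*sqrt(849) and -3/16 + (1/48)*sqrt(849).
The radius of convergence is the smallest modulus among the singular points: -3/16 + (1/48)*sqrt(849).
The factor w**2 - 3*w/8 - 1/3 splits as (w - a)(w - a') with a = 3/16 - (1/48)*sqrt(849), a' = 3/16 + (1/48)*sqrt(849). At the order-1 pole a set g(w) = (w - a)*f(w) = [(-2*w**2/29 + w/11 + 1/22)/(w - 3/7)**2] / (w - a').
Simple pole: residue = g(a) at a = 3/16 - (1/48)*sqrt(849), which is 9807546/42498775 - (92976226/12027153325)*sqrt(849).
At the order-2 pole 3/7 set g(w) = (w - (3/7))^2*f(w) = (-2*w**2/29 + w/11 + 1/22)/(w**2 - 3*w/8 - 1/3).
Order-2 pole: residue = g'(a); g'(3/7) = -19615092/42498775, so the residue is -19615092/42498775.
The factor w**2 - 3*w/8 - 1/3 splits as (w - a)(w - a') with a = 3/16 + (1/48)*sqrt(849), a' = 3/16 - (1/48)*sqrt(849). At the order-1 pole a set g(w) = (w - a)*f(w) = [(-2*w**2/29 + w/11 + 1/22)/(w - 3/7)**2] / (w - a').
Simple pole: residue = g(a) at a = 3/16 + (1/48)*sqrt(849), which is 9807546/42498775 + (92976226/12027153325)*sqrt(849).
List the singular points by increasing real part (a conjugate pair: the negative imaginary part first).


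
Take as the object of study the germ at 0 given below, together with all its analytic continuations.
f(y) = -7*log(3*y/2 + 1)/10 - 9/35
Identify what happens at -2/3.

The term (-7/10)*log(1 - y/(-2/3)) has argument 1 - -2/3/(-2/3) = 0 at -2/3: a logarithmic (infinitely-sheeted) branch point; the remaining terms are analytic or single-valued there.

The point is a logarithmic branch point.


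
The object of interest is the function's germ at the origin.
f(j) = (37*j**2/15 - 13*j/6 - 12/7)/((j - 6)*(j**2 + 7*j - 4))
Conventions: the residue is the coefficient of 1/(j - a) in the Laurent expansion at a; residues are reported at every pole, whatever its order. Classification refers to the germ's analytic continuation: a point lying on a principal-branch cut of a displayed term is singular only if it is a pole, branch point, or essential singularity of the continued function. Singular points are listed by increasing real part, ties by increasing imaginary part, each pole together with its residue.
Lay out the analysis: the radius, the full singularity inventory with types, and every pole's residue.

Radius of convergence at 0: -7/2 + (1/2)*sqrt(65).
At -7/2 - (1/2)*sqrt(65): a pole of order 1; residue 11387/15540 + (28547/336700)*sqrt(65).
At -7/2 + (1/2)*sqrt(65): a pole of order 1; residue 11387/15540 - (28547/336700)*sqrt(65).
At 6: a pole of order 1; residue 2593/2590.

Denominator factor (j**2 + 7*j - 4): discriminant 65, real irrational roots -7/2 + (1/2)*sqrt(65) and -7/2 - (1/2)*sqrt(65); poles of order 1, moduli -7/2 + (1/2)*sqrt(65) and 7/2 + (1/2)*sqrt(65).
Denominator factor (j - 6): pole of order 1 at 6, modulus 6.
The radius of convergence is the smallest modulus among the singular points: -7/2 + (1/2)*sqrt(65).
The factor j**2 + 7*j - 4 splits as (j - a)(j - a') with a = -7/2 - (1/2)*sqrt(65), a' = -7/2 + (1/2)*sqrt(65). At the order-1 pole a set g(j) = (j - a)*f(j) = [(37*j**2/15 - 13*j/6 - 12/7)/(j - 6)] / (j - a').
Simple pole: residue = g(a) at a = -7/2 - (1/2)*sqrt(65), which is 11387/15540 + (28547/336700)*sqrt(65).
The factor j**2 + 7*j - 4 splits as (j - a)(j - a') with a = -7/2 + (1/2)*sqrt(65), a' = -7/2 - (1/2)*sqrt(65). At the order-1 pole a set g(j) = (j - a)*f(j) = [(37*j**2/15 - 13*j/6 - 12/7)/(j - 6)] / (j - a').
Simple pole: residue = g(a) at a = -7/2 + (1/2)*sqrt(65), which is 11387/15540 - (28547/336700)*sqrt(65).
At the order-1 pole 6 set g(j) = (j - (6))*f(j) = (37*j**2/15 - 13*j/6 - 12/7)/(j**2 + 7*j - 4).
Simple pole: residue = g(a) at a = 6, which is 2593/2590.
List the singular points by increasing real part (a conjugate pair: the negative imaginary part first).


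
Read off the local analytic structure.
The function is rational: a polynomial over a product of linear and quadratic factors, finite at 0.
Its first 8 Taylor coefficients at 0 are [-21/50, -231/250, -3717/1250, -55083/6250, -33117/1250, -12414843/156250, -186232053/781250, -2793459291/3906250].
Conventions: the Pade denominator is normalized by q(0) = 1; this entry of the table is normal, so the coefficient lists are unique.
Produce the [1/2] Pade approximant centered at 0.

The Pade approximant has numerator coefficients [-21/50, 9/100]; denominator coefficients [1, -169/70, -619/350].

Taylor coefficients needed (read off): a_0 = -21/50, a_1 = -231/250, a_2 = -3717/1250, a_3 = -55083/6250.
Write the denominator as Q(λ) = 1 + q1*λ + q2*λ^2. Requiring Q*f - P = O(λ^4) with deg P <= 1 kills the coefficients of λ^2..λ^3 in Q*f:
  λ^2: a_2 + q1*a_1 + q2*a_0 = 0, i.e. -3717/1250 + (-231/250)*q1 + (-21/50)*q2 = 0.
  λ^3: a_3 + q1*a_2 + q2*a_1 = 0, i.e. -55083/6250 + (-3717/1250)*q1 + (-231/250)*q2 = 0.
Solving this linear system: q1 = -169/70, q2 = -619/350.
The numerator is Q*f truncated at degree 1: P0 = a_0 = -21/50; P1 = a_1 + q1*a_0 = 9/100.


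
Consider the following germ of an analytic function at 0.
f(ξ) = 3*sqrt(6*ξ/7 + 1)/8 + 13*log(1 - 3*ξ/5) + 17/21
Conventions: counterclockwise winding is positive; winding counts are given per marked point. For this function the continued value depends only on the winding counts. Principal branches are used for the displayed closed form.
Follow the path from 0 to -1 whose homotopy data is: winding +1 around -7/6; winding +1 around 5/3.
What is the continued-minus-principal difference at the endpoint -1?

Continued minus principal equals (-(3/28)*sqrt(7)) + ((26)*pi)*i.

The rational part is single-valued and drops out of the difference; each branch term changes only by its own monodromy.
(3/8)*sqrt(1 - ξ/(-7/6)): winding +1 is odd, the square root flips sign, contributing -2*(3/8)*sqrt(1 - (-1)/(-7/6)) = -2*(3/8)*sqrt(1/7) = -(3/28)*sqrt(7).
(13)*log(1 - ξ/(5/3)): each positive loop around 5/3 adds 2*pi*i to the log, so winding +1 contributes (13)*(1)*2*pi*i = (26)*pi*i.
Summing the contributions at ξ = -1 gives (-(3/28)*sqrt(7)) + ((26)*pi)*i.


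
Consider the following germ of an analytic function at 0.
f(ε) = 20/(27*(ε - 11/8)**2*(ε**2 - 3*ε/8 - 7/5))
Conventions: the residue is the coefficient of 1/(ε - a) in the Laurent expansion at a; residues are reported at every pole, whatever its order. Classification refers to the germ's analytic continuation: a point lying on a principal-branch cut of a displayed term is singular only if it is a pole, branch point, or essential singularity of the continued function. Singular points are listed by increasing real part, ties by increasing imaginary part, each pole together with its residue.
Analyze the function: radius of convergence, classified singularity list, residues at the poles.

Radius of convergence at 0: -3/16 + (1/80)*sqrt(9185).
At 3/16 - (1/80)*sqrt(9185): a pole of order 1; residue 38000/27 - (242800/16533)*sqrt(9185).
At 11/8: a pole of order 2; residue -76000/27.
At 3/16 + (1/80)*sqrt(9185): a pole of order 1; residue 38000/27 + (242800/16533)*sqrt(9185).

Denominator factor (ε**2 - 3*ε/8 - 7/5): discriminant 1837/320, real irrational roots 3/16 + (1/80)*sqrt(9185) and 3/16 - (1/80)*sqrt(9185); poles of order 1, moduli 3/16 + (1/80)*sqrt(9185) and -3/16 + (1/80)*sqrt(9185).
Denominator factor (ε - 11/8)^2: pole of order 2 at 11/8, modulus 11/8.
The radius of convergence is the smallest modulus among the singular points: -3/16 + (1/80)*sqrt(9185).
The factor ε**2 - 3*ε/8 - 7/5 splits as (ε - a)(ε - a') with a = 3/16 - (1/80)*sqrt(9185), a' = 3/16 + (1/80)*sqrt(9185). At the order-1 pole a set g(ε) = (ε - a)*f(ε) = [20/(27*(ε - 11/8)**2)] / (ε - a').
Simple pole: residue = g(a) at a = 3/16 - (1/80)*sqrt(9185), which is 38000/27 - (242800/16533)*sqrt(9185).
At the order-2 pole 11/8 set g(ε) = (ε - (11/8))^2*f(ε) = 20/(27*(ε**2 - 3*ε/8 - 7/5)).
Order-2 pole: residue = g'(a); g'(11/8) = -76000/27, so the residue is -76000/27.
The factor ε**2 - 3*ε/8 - 7/5 splits as (ε - a)(ε - a') with a = 3/16 + (1/80)*sqrt(9185), a' = 3/16 - (1/80)*sqrt(9185). At the order-1 pole a set g(ε) = (ε - a)*f(ε) = [20/(27*(ε - 11/8)**2)] / (ε - a').
Simple pole: residue = g(a) at a = 3/16 + (1/80)*sqrt(9185), which is 38000/27 + (242800/16533)*sqrt(9185).
List the singular points by increasing real part (a conjugate pair: the negative imaginary part first).


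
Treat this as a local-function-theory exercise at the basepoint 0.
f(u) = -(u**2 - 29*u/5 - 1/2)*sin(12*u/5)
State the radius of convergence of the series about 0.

The radius of convergence is infinite.

The factor -sin(12*u/5) is entire and contributes no finite singular point.
The polynomial part has no poles.
No finite singular points: the Taylor series at 0 converges everywhere.


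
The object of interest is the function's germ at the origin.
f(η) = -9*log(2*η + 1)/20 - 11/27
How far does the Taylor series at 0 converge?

Branch term (-9/20)*log(1 - η/(-1/2)): its argument vanishes at η = -1/2, a logarithmic branch point, modulus 1/2.
The radius of convergence is the smallest modulus among the singular points: 1/2.

The radius of convergence is 1/2.


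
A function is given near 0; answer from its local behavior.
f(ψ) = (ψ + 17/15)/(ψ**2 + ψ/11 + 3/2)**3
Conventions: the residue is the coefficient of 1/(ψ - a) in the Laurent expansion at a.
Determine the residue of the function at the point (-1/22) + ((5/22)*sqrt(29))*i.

The factor ψ**2 + ψ/11 + 3/2 splits as (ψ - a)(ψ - a') with a = (-1/22) + ((5/22)*sqrt(29))*i, a' = (-1/22) - ((5/22)*sqrt(29))*i. At the order-3 pole a set g(ψ) = (ψ - a)^3*f(ψ) = [ψ + 17/15] / (ψ - a')^3.
Order-3 pole: residue = g''(a)/2; g''((-1/22) + ((5/22)*sqrt(29))*i) = -((10512238/381078125)*sqrt(29))*i, so the residue is -((5256119/381078125)*sqrt(29))*i.

The residue is -((5256119/381078125)*sqrt(29))*i.


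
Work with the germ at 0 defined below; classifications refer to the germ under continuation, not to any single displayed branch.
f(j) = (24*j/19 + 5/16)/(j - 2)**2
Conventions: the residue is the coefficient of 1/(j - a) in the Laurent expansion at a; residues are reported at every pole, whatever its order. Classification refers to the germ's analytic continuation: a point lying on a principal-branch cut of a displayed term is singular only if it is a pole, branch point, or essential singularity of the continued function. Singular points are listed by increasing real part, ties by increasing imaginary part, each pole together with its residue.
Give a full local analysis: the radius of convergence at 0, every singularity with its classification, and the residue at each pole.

Denominator factor (j - 2)^2: pole of order 2 at 2, modulus 2.
The radius of convergence is the smallest modulus among the singular points: 2.
At the order-2 pole 2 set g(j) = (j - (2))^2*f(j) = 24*j/19 + 5/16.
Order-2 pole: residue = g'(a); g'(2) = 24/19, so the residue is 24/19.

Radius of convergence at 0: 2.
At 2: a pole of order 2; residue 24/19.


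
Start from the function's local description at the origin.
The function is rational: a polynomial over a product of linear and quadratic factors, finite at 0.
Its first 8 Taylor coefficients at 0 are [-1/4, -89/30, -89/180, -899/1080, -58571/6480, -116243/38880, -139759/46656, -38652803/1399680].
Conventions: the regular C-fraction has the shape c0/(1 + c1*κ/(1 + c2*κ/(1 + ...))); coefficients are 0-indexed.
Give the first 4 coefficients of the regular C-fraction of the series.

Taylor coefficients (read off): a_0 = -1/4, a_1 = -89/30, a_2 = -89/180, a_3 = -899/1080.
c0 = a_0 = -1/4. Peel one level at a time: if S = 1 + c*κ/S' with S'(0) = 1, then c is the κ-coefficient of S and S' = c*κ/(S - 1).
S_1 = c0/f = 1 + (-178/15)*κ + (3471/25)*κ^2 + ...; c1 = -178/15.
S_2 = c1*κ/(S_1 - 1) = 1 + (117/10)*κ + (-45/178)*κ^2 + ...; c2 = 117/10.
S_3 = c2*κ/(S_2 - 1) = 1 + (25/1157)*κ + ...; c3 = 25/1157.

The regular C-fraction coefficients are [-1/4, -178/15, 117/10, 25/1157].


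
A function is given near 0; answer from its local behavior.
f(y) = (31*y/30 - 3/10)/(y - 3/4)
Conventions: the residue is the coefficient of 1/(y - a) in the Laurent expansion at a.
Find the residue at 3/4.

At the order-1 pole 3/4 set g(y) = (y - (3/4))*f(y) = 31*y/30 - 3/10.
Simple pole: residue = g(a) at a = 3/4, which is 19/40.

The residue is 19/40.


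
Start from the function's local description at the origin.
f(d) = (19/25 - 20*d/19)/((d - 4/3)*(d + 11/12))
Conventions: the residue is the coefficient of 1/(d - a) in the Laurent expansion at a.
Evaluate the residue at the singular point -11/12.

The residue is -9832/12825.

At the order-1 pole -11/12 set g(d) = (d - (-11/12))*f(d) = (19/25 - 20*d/19)/(d - 4/3).
Simple pole: residue = g(a) at a = -11/12, which is -9832/12825.


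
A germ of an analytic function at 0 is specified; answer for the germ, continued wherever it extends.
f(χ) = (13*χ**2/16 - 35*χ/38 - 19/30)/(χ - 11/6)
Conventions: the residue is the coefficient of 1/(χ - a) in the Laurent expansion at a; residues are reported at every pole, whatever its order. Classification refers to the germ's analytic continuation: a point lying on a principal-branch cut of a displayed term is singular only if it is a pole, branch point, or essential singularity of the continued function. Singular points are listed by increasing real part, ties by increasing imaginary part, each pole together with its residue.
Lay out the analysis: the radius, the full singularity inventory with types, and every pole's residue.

Denominator factor (χ - 11/6): pole of order 1 at 11/6, modulus 11/6.
The radius of convergence is the smallest modulus among the singular points: 11/6.
At the order-1 pole 11/6 set g(χ) = (χ - (11/6))*f(χ) = 13*χ**2/16 - 35*χ/38 - 19/30.
Simple pole: residue = g(a) at a = 11/6, which is 22379/54720.

Radius of convergence at 0: 11/6.
At 11/6: a pole of order 1; residue 22379/54720.


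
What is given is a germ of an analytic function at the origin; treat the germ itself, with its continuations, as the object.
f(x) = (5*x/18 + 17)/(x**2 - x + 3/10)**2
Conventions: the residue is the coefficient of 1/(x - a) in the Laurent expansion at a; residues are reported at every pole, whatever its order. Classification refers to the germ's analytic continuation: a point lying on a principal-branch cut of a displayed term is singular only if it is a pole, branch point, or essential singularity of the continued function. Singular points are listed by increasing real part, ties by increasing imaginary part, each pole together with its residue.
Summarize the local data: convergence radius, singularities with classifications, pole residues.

Radius of convergence at 0: (1/10)*sqrt(30).
At (1/2) - ((1/10)*sqrt(5))*i: a pole of order 2; residue ((3085/18)*sqrt(5))*i.
At (1/2) + ((1/10)*sqrt(5))*i: a pole of order 2; residue -((3085/18)*sqrt(5))*i.

Denominator factor (x**2 - x + 3/10)^2: discriminant -1/5, complex-conjugate roots (1/2) + ((1/10)*sqrt(5))*i and (1/2) - ((1/10)*sqrt(5))*i; poles of order 2, moduli (1/10)*sqrt(30) and (1/10)*sqrt(30).
The radius of convergence is the smallest modulus among the singular points: (1/10)*sqrt(30).
The factor x**2 - x + 3/10 splits as (x - a)(x - a') with a = (1/2) - ((1/10)*sqrt(5))*i, a' = (1/2) + ((1/10)*sqrt(5))*i. At the order-2 pole a set g(x) = (x - a)^2*f(x) = [5*x/18 + 17] / (x - a')^2.
Order-2 pole: residue = g'(a); g'((1/2) - ((1/10)*sqrt(5))*i) = ((3085/18)*sqrt(5))*i, so the residue is ((3085/18)*sqrt(5))*i.
The factor x**2 - x + 3/10 splits as (x - a)(x - a') with a = (1/2) + ((1/10)*sqrt(5))*i, a' = (1/2) - ((1/10)*sqrt(5))*i. At the order-2 pole a set g(x) = (x - a)^2*f(x) = [5*x/18 + 17] / (x - a')^2.
Order-2 pole: residue = g'(a); g'((1/2) + ((1/10)*sqrt(5))*i) = -((3085/18)*sqrt(5))*i, so the residue is -((3085/18)*sqrt(5))*i.
List the singular points by increasing real part (a conjugate pair: the negative imaginary part first).


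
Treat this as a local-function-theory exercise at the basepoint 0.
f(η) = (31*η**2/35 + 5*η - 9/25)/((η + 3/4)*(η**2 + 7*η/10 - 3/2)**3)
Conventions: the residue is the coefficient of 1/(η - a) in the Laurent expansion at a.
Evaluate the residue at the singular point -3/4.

At the order-1 pole -3/4 set g(η) = (η - (-3/4))*f(η) = (31*η**2/35 + 5*η - 9/25)/(η**2 + 7*η/10 - 3/2)**3.
Simple pole: residue = g(a) at a = -3/4, which is 4314880/3737097.

The residue is 4314880/3737097.


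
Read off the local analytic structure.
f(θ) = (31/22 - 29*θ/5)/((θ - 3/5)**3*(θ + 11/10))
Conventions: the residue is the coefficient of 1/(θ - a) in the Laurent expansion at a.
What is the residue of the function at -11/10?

The residue is -5040/3179.

At the order-1 pole -11/10 set g(θ) = (θ - (-11/10))*f(θ) = (31/22 - 29*θ/5)/(θ - 3/5)**3.
Simple pole: residue = g(a) at a = -11/10, which is -5040/3179.


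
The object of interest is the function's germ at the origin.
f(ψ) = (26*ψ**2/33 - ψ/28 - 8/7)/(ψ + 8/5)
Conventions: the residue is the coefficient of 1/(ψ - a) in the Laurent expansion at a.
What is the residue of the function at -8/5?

The residue is 5378/5775.

At the order-1 pole -8/5 set g(ψ) = (ψ - (-8/5))*f(ψ) = 26*ψ**2/33 - ψ/28 - 8/7.
Simple pole: residue = g(a) at a = -8/5, which is 5378/5775.
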